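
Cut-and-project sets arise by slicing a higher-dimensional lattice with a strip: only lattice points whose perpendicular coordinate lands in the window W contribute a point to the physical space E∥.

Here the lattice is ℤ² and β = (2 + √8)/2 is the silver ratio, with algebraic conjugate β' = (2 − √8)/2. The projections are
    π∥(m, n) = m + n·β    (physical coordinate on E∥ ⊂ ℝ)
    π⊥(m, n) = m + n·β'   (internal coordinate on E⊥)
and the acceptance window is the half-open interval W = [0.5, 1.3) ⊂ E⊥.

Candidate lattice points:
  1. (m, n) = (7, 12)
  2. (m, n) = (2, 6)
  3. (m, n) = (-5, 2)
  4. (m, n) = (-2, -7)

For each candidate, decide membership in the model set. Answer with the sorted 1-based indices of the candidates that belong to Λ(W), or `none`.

Compute β' = (2−√8)/2 = -0.41421, so π⊥(m,n) = m -0.41421·n.
#1 (7,12): internal coord 7 + (12)·β' = +2.02944; +2.02944 ∉ [0.5, 1.3) → out
#2 (2,6): internal coord 2 + (6)·β' = -0.48528; -0.48528 ∉ [0.5, 1.3) → out
#3 (-5,2): internal coord -5 + (2)·β' = -5.82843; -5.82843 ∉ [0.5, 1.3) → out
#4 (-2,-7): internal coord -2 + (-7)·β' = +0.89949; +0.89949 ∈ [0.5, 1.3) → IN Λ

4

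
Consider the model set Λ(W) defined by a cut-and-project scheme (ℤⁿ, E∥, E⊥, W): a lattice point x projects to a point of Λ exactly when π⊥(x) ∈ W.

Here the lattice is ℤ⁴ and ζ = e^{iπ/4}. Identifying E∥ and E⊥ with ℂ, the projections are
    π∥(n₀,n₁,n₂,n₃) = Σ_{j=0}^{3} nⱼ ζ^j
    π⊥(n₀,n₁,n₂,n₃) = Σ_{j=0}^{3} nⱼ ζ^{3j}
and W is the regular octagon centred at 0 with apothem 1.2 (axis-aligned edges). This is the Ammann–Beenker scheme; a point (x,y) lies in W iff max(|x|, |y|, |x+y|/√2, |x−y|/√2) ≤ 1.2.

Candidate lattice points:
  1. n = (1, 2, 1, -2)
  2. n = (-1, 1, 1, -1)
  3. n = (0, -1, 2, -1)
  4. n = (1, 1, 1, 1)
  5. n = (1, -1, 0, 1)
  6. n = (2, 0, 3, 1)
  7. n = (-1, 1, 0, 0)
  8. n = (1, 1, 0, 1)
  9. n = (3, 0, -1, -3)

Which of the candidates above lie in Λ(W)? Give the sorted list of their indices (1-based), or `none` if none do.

With ζ = e^{iπ/4} the internal vectors are ζ^0,ζ^3,ζ^6,ζ^9.
candidate 1: n = (1, 2, 1, -2) → π⊥ ≈ (-1.82843, -1.00000); max(|x|,|y|,|x±y|/√2) = 2.00000 > 1.2 ⇒ ∉ W
candidate 2: n = (-1, 1, 1, -1) → π⊥ ≈ (-2.41421, -1.00000); max(|x|,|y|,|x±y|/√2) = 2.41421 > 1.2 ⇒ ∉ W
candidate 3: n = (0, -1, 2, -1) → π⊥ ≈ (+0.00000, -3.41421); max(|x|,|y|,|x±y|/√2) = 3.41421 > 1.2 ⇒ ∉ W
candidate 4: n = (1, 1, 1, 1) → π⊥ ≈ (+1.00000, +0.41421); max(|x|,|y|,|x±y|/√2) = 1.00000 ≤ 1.2 ⇒ ∈ W
candidate 5: n = (1, -1, 0, 1) → π⊥ ≈ (+2.41421, +0.00000); max(|x|,|y|,|x±y|/√2) = 2.41421 > 1.2 ⇒ ∉ W
candidate 6: n = (2, 0, 3, 1) → π⊥ ≈ (+2.70711, -2.29289); max(|x|,|y|,|x±y|/√2) = 3.53553 > 1.2 ⇒ ∉ W
candidate 7: n = (-1, 1, 0, 0) → π⊥ ≈ (-1.70711, +0.70711); max(|x|,|y|,|x±y|/√2) = 1.70711 > 1.2 ⇒ ∉ W
candidate 8: n = (1, 1, 0, 1) → π⊥ ≈ (+1.00000, +1.41421); max(|x|,|y|,|x±y|/√2) = 1.70711 > 1.2 ⇒ ∉ W
candidate 9: n = (3, 0, -1, -3) → π⊥ ≈ (+0.87868, -1.12132); max(|x|,|y|,|x±y|/√2) = 1.41421 > 1.2 ⇒ ∉ W

4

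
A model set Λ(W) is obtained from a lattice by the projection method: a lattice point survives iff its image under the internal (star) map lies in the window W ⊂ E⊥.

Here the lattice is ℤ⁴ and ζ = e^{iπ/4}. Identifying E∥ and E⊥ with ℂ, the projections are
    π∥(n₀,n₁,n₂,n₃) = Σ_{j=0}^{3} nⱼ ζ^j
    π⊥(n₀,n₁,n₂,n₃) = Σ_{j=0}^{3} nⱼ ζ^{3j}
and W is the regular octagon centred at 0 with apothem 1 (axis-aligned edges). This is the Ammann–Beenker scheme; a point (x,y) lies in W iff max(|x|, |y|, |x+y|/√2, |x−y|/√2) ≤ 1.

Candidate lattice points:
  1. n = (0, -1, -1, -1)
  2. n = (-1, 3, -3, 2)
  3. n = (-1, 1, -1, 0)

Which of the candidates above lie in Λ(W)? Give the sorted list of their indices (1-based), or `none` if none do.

With ζ = e^{iπ/4} the internal vectors are ζ^0,ζ^3,ζ^6,ζ^9.
#1 (0, -1, -1, -1): internal (0.0000, -0.4142); octagon support 0.4142 vs apothem 1 → ∈ W
#2 (-1, 3, -3, 2): internal (-1.7071, 6.5355); octagon support 6.5355 vs apothem 1 → ∉ W
#3 (-1, 1, -1, 0): internal (-1.7071, 1.7071); octagon support 2.4142 vs apothem 1 → ∉ W

1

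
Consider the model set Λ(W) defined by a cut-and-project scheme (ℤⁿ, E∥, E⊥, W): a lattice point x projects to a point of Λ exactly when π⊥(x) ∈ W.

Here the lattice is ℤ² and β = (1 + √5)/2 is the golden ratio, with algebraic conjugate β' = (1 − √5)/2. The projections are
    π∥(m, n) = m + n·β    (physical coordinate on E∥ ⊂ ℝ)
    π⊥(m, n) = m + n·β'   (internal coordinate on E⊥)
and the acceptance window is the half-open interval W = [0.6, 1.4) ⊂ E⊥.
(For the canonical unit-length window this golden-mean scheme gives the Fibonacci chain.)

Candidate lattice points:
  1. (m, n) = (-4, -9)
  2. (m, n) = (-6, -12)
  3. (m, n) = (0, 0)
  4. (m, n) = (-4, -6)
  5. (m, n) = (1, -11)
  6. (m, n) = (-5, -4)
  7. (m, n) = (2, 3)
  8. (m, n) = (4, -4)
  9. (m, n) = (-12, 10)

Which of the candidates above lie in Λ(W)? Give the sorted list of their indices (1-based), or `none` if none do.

Compute β' = (1−√5)/2 = -0.6180, so π⊥(m,n) = m -0.6180·n.
#1 (-4,-9): internal coord -4 + (-9)·β' = +1.5623; +1.5623 ∉ [0.6, 1.4) → out
#2 (-6,-12): internal coord -6 + (-12)·β' = +1.4164; +1.4164 ∉ [0.6, 1.4) → out
#3 (0,0): internal coord 0 + (0)·β' = +0.0000; +0.0000 ∉ [0.6, 1.4) → out
#4 (-4,-6): internal coord -4 + (-6)·β' = -0.2918; -0.2918 ∉ [0.6, 1.4) → out
#5 (1,-11): internal coord 1 + (-11)·β' = +7.7984; +7.7984 ∉ [0.6, 1.4) → out
#6 (-5,-4): internal coord -5 + (-4)·β' = -2.5279; -2.5279 ∉ [0.6, 1.4) → out
#7 (2,3): internal coord 2 + (3)·β' = +0.1459; +0.1459 ∉ [0.6, 1.4) → out
#8 (4,-4): internal coord 4 + (-4)·β' = +6.4721; +6.4721 ∉ [0.6, 1.4) → out
#9 (-12,10): internal coord -12 + (10)·β' = -18.1803; -18.1803 ∉ [0.6, 1.4) → out

none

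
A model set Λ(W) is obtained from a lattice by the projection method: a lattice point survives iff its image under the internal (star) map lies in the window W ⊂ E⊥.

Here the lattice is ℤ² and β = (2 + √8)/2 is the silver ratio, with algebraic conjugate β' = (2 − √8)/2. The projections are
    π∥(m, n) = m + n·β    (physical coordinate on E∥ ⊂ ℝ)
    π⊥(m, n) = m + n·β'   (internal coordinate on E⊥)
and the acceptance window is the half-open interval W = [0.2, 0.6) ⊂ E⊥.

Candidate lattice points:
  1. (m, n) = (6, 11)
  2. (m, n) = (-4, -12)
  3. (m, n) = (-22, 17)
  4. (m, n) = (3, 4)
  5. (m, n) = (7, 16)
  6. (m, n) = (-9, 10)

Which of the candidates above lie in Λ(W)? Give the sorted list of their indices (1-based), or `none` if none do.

Compute β' = (2−√8)/2 = -0.41421, so π⊥(m,n) = m -0.41421·n.
#1 (6,11): internal coord 6 + (11)·β' = +1.44365; +1.44365 ∉ [0.2, 0.6) → out
#2 (-4,-12): internal coord -4 + (-12)·β' = +0.97056; +0.97056 ∉ [0.2, 0.6) → out
#3 (-22,17): internal coord -22 + (17)·β' = -29.04163; -29.04163 ∉ [0.2, 0.6) → out
#4 (3,4): internal coord 3 + (4)·β' = +1.34315; +1.34315 ∉ [0.2, 0.6) → out
#5 (7,16): internal coord 7 + (16)·β' = +0.37258; +0.37258 ∈ [0.2, 0.6) → IN Λ
#6 (-9,10): internal coord -9 + (10)·β' = -13.14214; -13.14214 ∉ [0.2, 0.6) → out

5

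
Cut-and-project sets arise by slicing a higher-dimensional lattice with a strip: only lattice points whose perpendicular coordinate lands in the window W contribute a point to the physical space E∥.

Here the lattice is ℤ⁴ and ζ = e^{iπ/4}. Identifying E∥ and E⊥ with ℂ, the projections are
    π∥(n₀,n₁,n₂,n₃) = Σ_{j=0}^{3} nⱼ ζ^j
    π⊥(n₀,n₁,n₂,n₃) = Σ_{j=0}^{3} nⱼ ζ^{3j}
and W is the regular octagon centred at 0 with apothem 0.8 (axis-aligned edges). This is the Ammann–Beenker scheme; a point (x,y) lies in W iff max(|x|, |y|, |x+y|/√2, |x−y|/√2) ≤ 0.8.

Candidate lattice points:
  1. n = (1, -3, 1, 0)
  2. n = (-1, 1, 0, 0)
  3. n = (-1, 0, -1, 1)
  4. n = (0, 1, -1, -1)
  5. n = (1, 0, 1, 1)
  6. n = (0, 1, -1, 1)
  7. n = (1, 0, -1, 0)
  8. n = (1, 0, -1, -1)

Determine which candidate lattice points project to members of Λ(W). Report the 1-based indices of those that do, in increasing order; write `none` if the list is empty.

8

Internal map: ζ^{3j} for j=0..3 gives (1,0), (−√2/2,√2/2), (0,−1), (√2/2,√2/2).
candidate 1: n = (1, -3, 1, 0) → π⊥ ≈ (+3.1213, -3.1213); max(|x|,|y|,|x±y|/√2) = 4.4142 > 0.8 ⇒ ∉ W
candidate 2: n = (-1, 1, 0, 0) → π⊥ ≈ (-1.7071, +0.7071); max(|x|,|y|,|x±y|/√2) = 1.7071 > 0.8 ⇒ ∉ W
candidate 3: n = (-1, 0, -1, 1) → π⊥ ≈ (-0.2929, +1.7071); max(|x|,|y|,|x±y|/√2) = 1.7071 > 0.8 ⇒ ∉ W
candidate 4: n = (0, 1, -1, -1) → π⊥ ≈ (-1.4142, +1.0000); max(|x|,|y|,|x±y|/√2) = 1.7071 > 0.8 ⇒ ∉ W
candidate 5: n = (1, 0, 1, 1) → π⊥ ≈ (+1.7071, -0.2929); max(|x|,|y|,|x±y|/√2) = 1.7071 > 0.8 ⇒ ∉ W
candidate 6: n = (0, 1, -1, 1) → π⊥ ≈ (+0.0000, +2.4142); max(|x|,|y|,|x±y|/√2) = 2.4142 > 0.8 ⇒ ∉ W
candidate 7: n = (1, 0, -1, 0) → π⊥ ≈ (+1.0000, +1.0000); max(|x|,|y|,|x±y|/√2) = 1.4142 > 0.8 ⇒ ∉ W
candidate 8: n = (1, 0, -1, -1) → π⊥ ≈ (+0.2929, +0.2929); max(|x|,|y|,|x±y|/√2) = 0.4142 ≤ 0.8 ⇒ ∈ W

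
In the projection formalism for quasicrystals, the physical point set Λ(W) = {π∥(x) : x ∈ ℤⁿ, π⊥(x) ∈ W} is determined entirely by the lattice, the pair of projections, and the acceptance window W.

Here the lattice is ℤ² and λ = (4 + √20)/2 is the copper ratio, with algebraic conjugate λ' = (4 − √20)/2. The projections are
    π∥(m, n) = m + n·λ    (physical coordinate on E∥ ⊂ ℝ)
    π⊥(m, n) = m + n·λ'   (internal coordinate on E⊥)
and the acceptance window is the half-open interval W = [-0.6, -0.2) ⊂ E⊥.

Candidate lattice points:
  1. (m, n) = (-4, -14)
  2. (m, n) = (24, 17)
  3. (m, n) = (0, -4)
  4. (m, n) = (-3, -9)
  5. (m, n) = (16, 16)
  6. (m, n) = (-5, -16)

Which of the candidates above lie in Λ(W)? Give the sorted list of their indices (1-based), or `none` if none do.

none

Compute λ' = (4−√20)/2 = -0.2361, so π⊥(m,n) = m -0.2361·n.
[1] lift (-4,-14): star map gives -0.6950; window check -0.6 ≤ -0.6950 < -0.2 is false → out
[2] lift (24,17): star map gives 19.9868; window check -0.6 ≤ 19.9868 < -0.2 is false → out
[3] lift (0,-4): star map gives 0.9443; window check -0.6 ≤ 0.9443 < -0.2 is false → out
[4] lift (-3,-9): star map gives -0.8754; window check -0.6 ≤ -0.8754 < -0.2 is false → out
[5] lift (16,16): star map gives 12.2229; window check -0.6 ≤ 12.2229 < -0.2 is false → out
[6] lift (-5,-16): star map gives -1.2229; window check -0.6 ≤ -1.2229 < -0.2 is false → out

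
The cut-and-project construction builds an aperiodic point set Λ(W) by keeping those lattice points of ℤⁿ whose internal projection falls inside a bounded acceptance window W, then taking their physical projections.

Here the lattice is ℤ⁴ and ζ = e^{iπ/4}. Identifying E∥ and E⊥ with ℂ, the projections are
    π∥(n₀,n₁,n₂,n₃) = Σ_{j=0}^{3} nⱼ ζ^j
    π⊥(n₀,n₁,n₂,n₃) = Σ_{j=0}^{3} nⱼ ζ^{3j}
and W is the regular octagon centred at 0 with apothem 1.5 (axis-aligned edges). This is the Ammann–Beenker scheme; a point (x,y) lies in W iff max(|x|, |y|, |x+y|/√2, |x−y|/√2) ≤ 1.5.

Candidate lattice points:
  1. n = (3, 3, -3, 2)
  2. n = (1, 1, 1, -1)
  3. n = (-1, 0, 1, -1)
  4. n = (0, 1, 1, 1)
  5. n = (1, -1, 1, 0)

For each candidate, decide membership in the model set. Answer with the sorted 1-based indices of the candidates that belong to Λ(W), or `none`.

2, 4

π⊥(n) = n₀ + n₁ζ³ + n₂ζ⁶ + n₃ζ⁹ where ζ = e^{iπ/4}.
#1 (3, 3, -3, 2): internal (2.292893, 6.535534); octagon support 6.535534 vs apothem 1.5 → ∉ W
#2 (1, 1, 1, -1): internal (-0.414214, -1.000000); octagon support 1.000000 vs apothem 1.5 → ∈ W
#3 (-1, 0, 1, -1): internal (-1.707107, -1.707107); octagon support 2.414214 vs apothem 1.5 → ∉ W
#4 (0, 1, 1, 1): internal (0.000000, 0.414214); octagon support 0.414214 vs apothem 1.5 → ∈ W
#5 (1, -1, 1, 0): internal (1.707107, -1.707107); octagon support 2.414214 vs apothem 1.5 → ∉ W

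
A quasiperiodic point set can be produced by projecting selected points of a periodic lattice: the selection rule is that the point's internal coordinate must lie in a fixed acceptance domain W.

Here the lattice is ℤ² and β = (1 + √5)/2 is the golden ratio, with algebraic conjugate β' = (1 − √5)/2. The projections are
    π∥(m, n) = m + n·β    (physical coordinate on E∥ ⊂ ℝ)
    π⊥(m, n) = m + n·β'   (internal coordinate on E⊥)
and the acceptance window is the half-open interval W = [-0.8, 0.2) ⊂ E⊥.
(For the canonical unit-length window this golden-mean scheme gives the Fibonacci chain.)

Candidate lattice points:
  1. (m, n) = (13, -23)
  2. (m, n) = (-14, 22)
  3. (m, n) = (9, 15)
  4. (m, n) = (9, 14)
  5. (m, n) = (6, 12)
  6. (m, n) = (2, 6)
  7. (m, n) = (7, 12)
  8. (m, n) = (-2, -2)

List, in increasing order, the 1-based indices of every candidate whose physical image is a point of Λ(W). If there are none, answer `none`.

Numerically β ≈ 1.6180 and β' = −1/β ≈ -0.6180.
[1] lift (13,-23): star map gives 27.2148; window check -0.8 ≤ 27.2148 < 0.2 is false → out
[2] lift (-14,22): star map gives -27.5967; window check -0.8 ≤ -27.5967 < 0.2 is false → out
[3] lift (9,15): star map gives -0.2705; window check -0.8 ≤ -0.2705 < 0.2 is true → IN Λ
[4] lift (9,14): star map gives 0.3475; window check -0.8 ≤ 0.3475 < 0.2 is false → out
[5] lift (6,12): star map gives -1.4164; window check -0.8 ≤ -1.4164 < 0.2 is false → out
[6] lift (2,6): star map gives -1.7082; window check -0.8 ≤ -1.7082 < 0.2 is false → out
[7] lift (7,12): star map gives -0.4164; window check -0.8 ≤ -0.4164 < 0.2 is true → IN Λ
[8] lift (-2,-2): star map gives -0.7639; window check -0.8 ≤ -0.7639 < 0.2 is true → IN Λ

3, 7, 8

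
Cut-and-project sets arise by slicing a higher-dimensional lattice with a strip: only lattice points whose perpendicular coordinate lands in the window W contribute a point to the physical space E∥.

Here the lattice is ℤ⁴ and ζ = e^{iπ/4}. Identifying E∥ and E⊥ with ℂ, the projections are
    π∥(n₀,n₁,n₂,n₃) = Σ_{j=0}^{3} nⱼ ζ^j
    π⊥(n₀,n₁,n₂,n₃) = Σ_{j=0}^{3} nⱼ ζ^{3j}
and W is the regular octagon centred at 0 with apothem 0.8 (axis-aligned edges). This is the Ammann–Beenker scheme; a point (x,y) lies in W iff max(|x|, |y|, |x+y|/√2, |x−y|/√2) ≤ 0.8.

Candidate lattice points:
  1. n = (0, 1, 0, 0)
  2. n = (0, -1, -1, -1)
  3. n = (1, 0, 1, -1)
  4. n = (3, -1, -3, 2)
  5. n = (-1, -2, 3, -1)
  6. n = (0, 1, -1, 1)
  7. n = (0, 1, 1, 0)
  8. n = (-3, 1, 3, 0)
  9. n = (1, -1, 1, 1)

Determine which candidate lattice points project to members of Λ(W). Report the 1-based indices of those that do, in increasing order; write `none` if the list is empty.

Internal map: ζ^{3j} for j=0..3 gives (1,0), (−√2/2,√2/2), (0,−1), (√2/2,√2/2).
#1 (0, 1, 0, 0): internal (-0.707107, 0.707107); octagon support 1.000000 vs apothem 0.8 → ∉ W
#2 (0, -1, -1, -1): internal (0.000000, -0.414214); octagon support 0.414214 vs apothem 0.8 → ∈ W
#3 (1, 0, 1, -1): internal (0.292893, -1.707107); octagon support 1.707107 vs apothem 0.8 → ∉ W
#4 (3, -1, -3, 2): internal (5.121320, 3.707107); octagon support 6.242641 vs apothem 0.8 → ∉ W
#5 (-1, -2, 3, -1): internal (-0.292893, -5.121320); octagon support 5.121320 vs apothem 0.8 → ∉ W
#6 (0, 1, -1, 1): internal (0.000000, 2.414214); octagon support 2.414214 vs apothem 0.8 → ∉ W
#7 (0, 1, 1, 0): internal (-0.707107, -0.292893); octagon support 0.707107 vs apothem 0.8 → ∈ W
#8 (-3, 1, 3, 0): internal (-3.707107, -2.292893); octagon support 4.242641 vs apothem 0.8 → ∉ W
#9 (1, -1, 1, 1): internal (2.414214, -1.000000); octagon support 2.414214 vs apothem 0.8 → ∉ W

2, 7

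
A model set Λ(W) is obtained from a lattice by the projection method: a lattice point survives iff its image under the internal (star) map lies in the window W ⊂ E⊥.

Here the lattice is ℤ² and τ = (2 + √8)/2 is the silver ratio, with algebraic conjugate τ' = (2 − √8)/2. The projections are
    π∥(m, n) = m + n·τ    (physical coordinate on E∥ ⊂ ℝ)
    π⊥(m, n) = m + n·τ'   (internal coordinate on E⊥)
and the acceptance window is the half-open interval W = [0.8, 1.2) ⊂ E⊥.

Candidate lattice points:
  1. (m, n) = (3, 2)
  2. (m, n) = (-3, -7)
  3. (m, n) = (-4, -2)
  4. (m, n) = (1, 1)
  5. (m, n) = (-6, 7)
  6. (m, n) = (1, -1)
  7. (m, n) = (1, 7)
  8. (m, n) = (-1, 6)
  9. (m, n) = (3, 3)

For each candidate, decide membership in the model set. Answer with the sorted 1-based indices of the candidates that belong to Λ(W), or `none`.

none

Compute τ' = (2−√8)/2 = -0.414214, so π⊥(m,n) = m -0.414214·n.
#1 (3,2): internal coord 3 + (2)·τ' = +2.171573; +2.171573 ∉ [0.8, 1.2) → out
#2 (-3,-7): internal coord -3 + (-7)·τ' = -0.100505; -0.100505 ∉ [0.8, 1.2) → out
#3 (-4,-2): internal coord -4 + (-2)·τ' = -3.171573; -3.171573 ∉ [0.8, 1.2) → out
#4 (1,1): internal coord 1 + (1)·τ' = +0.585786; +0.585786 ∉ [0.8, 1.2) → out
#5 (-6,7): internal coord -6 + (7)·τ' = -8.899495; -8.899495 ∉ [0.8, 1.2) → out
#6 (1,-1): internal coord 1 + (-1)·τ' = +1.414214; +1.414214 ∉ [0.8, 1.2) → out
#7 (1,7): internal coord 1 + (7)·τ' = -1.899495; -1.899495 ∉ [0.8, 1.2) → out
#8 (-1,6): internal coord -1 + (6)·τ' = -3.485281; -3.485281 ∉ [0.8, 1.2) → out
#9 (3,3): internal coord 3 + (3)·τ' = +1.757359; +1.757359 ∉ [0.8, 1.2) → out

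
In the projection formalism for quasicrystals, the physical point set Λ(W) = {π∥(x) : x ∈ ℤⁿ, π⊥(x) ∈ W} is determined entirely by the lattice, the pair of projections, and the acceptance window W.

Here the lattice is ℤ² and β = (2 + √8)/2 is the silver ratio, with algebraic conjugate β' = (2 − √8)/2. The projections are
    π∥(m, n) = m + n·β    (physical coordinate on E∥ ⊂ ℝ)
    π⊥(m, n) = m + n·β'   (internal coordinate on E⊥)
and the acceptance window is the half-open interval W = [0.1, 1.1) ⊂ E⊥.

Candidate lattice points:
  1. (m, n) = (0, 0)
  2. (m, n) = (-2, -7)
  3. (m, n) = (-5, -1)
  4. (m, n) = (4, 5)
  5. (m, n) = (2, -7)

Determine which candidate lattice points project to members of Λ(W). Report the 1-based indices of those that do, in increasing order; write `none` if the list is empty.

Numerically β ≈ 2.41421 and β' = −1/β ≈ -0.41421.
#1 (0,0): internal coord 0 + (0)·β' = +0.00000; +0.00000 ∉ [0.1, 1.1) → out
#2 (-2,-7): internal coord -2 + (-7)·β' = +0.89949; +0.89949 ∈ [0.1, 1.1) → IN Λ
#3 (-5,-1): internal coord -5 + (-1)·β' = -4.58579; -4.58579 ∉ [0.1, 1.1) → out
#4 (4,5): internal coord 4 + (5)·β' = +1.92893; +1.92893 ∉ [0.1, 1.1) → out
#5 (2,-7): internal coord 2 + (-7)·β' = +4.89949; +4.89949 ∉ [0.1, 1.1) → out

2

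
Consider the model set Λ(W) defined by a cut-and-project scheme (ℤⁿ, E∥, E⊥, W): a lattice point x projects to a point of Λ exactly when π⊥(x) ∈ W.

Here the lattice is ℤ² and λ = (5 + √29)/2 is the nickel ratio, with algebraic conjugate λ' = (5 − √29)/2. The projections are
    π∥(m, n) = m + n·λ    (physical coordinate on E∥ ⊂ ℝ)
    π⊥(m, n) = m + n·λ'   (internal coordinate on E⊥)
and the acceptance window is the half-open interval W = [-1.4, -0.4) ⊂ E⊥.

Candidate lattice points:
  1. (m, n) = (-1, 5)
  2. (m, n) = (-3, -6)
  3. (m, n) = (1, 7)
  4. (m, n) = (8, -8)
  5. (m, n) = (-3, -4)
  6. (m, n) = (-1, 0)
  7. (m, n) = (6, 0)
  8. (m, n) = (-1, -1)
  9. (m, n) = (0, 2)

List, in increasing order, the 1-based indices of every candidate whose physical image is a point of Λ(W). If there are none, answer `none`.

Numerically λ ≈ 5.1926 and λ' = −1/λ ≈ -0.1926.
candidate 1: (m,n)=(-1,5) → π∥ = -1+5·λ ≈ 24.9629, π⊥ = -1+5·λ' ≈ -1.9629 ∉ [-1.4, -0.4) ⇒ out
candidate 2: (m,n)=(-3,-6) → π∥ = -3-6·λ ≈ -34.1555, π⊥ = -3-6·λ' ≈ -1.8445 ∉ [-1.4, -0.4) ⇒ out
candidate 3: (m,n)=(1,7) → π∥ = 1+7·λ ≈ 37.3481, π⊥ = 1+7·λ' ≈ -0.3481 ∉ [-1.4, -0.4) ⇒ out
candidate 4: (m,n)=(8,-8) → π∥ = 8-8·λ ≈ -33.5407, π⊥ = 8-8·λ' ≈ 9.5407 ∉ [-1.4, -0.4) ⇒ out
candidate 5: (m,n)=(-3,-4) → π∥ = -3-4·λ ≈ -23.7703, π⊥ = -3-4·λ' ≈ -2.2297 ∉ [-1.4, -0.4) ⇒ out
candidate 6: (m,n)=(-1,0) → π∥ = -1+0·λ ≈ -1.0000, π⊥ = -1+0·λ' ≈ -1.0000 ∈ [-1.4, -0.4) ⇒ IN Λ
candidate 7: (m,n)=(6,0) → π∥ = 6+0·λ ≈ 6.0000, π⊥ = 6+0·λ' ≈ 6.0000 ∉ [-1.4, -0.4) ⇒ out
candidate 8: (m,n)=(-1,-1) → π∥ = -1-1·λ ≈ -6.1926, π⊥ = -1-1·λ' ≈ -0.8074 ∈ [-1.4, -0.4) ⇒ IN Λ
candidate 9: (m,n)=(0,2) → π∥ = 0+2·λ ≈ 10.3852, π⊥ = 0+2·λ' ≈ -0.3852 ∉ [-1.4, -0.4) ⇒ out

6, 8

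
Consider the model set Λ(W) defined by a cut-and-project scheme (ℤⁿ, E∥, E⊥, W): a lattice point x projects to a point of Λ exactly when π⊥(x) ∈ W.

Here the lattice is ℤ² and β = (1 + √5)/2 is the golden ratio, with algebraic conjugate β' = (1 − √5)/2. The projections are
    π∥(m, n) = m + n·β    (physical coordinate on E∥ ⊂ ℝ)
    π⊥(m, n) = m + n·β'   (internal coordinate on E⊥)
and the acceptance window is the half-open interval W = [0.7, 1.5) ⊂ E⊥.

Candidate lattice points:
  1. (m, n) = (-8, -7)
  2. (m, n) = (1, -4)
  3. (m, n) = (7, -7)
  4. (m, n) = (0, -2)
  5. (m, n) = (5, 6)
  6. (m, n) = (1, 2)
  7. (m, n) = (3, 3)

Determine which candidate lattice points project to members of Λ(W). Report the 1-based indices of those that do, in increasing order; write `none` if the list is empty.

4, 5, 7

Compute β' = (1−√5)/2 = -0.618034, so π⊥(m,n) = m -0.618034·n.
[1] lift (-8,-7): star map gives -3.673762; window check 0.7 ≤ -3.673762 < 1.5 is false → out
[2] lift (1,-4): star map gives 3.472136; window check 0.7 ≤ 3.472136 < 1.5 is false → out
[3] lift (7,-7): star map gives 11.326238; window check 0.7 ≤ 11.326238 < 1.5 is false → out
[4] lift (0,-2): star map gives 1.236068; window check 0.7 ≤ 1.236068 < 1.5 is true → IN Λ
[5] lift (5,6): star map gives 1.291796; window check 0.7 ≤ 1.291796 < 1.5 is true → IN Λ
[6] lift (1,2): star map gives -0.236068; window check 0.7 ≤ -0.236068 < 1.5 is false → out
[7] lift (3,3): star map gives 1.145898; window check 0.7 ≤ 1.145898 < 1.5 is true → IN Λ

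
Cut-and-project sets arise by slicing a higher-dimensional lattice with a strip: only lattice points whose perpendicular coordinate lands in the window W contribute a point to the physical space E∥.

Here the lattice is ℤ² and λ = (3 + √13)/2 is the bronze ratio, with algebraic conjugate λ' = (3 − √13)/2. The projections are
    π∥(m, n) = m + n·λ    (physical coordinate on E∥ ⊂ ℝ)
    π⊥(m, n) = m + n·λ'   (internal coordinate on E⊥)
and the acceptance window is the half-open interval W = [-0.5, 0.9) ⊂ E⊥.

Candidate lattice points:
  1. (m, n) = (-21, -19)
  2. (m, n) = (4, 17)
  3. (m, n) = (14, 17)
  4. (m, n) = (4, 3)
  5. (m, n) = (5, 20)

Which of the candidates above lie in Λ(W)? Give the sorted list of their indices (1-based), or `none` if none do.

none

Numerically λ ≈ 3.302776 and λ' = −1/λ ≈ -0.302776.
candidate 1: (m,n)=(-21,-19) → π∥ = -21-19·λ ≈ -83.752737, π⊥ = -21-19·λ' ≈ -15.247263 ∉ [-0.5, 0.9) ⇒ out
candidate 2: (m,n)=(4,17) → π∥ = 4+17·λ ≈ 60.147186, π⊥ = 4+17·λ' ≈ -1.147186 ∉ [-0.5, 0.9) ⇒ out
candidate 3: (m,n)=(14,17) → π∥ = 14+17·λ ≈ 70.147186, π⊥ = 14+17·λ' ≈ 8.852814 ∉ [-0.5, 0.9) ⇒ out
candidate 4: (m,n)=(4,3) → π∥ = 4+3·λ ≈ 13.908327, π⊥ = 4+3·λ' ≈ 3.091673 ∉ [-0.5, 0.9) ⇒ out
candidate 5: (m,n)=(5,20) → π∥ = 5+20·λ ≈ 71.055513, π⊥ = 5+20·λ' ≈ -1.055513 ∉ [-0.5, 0.9) ⇒ out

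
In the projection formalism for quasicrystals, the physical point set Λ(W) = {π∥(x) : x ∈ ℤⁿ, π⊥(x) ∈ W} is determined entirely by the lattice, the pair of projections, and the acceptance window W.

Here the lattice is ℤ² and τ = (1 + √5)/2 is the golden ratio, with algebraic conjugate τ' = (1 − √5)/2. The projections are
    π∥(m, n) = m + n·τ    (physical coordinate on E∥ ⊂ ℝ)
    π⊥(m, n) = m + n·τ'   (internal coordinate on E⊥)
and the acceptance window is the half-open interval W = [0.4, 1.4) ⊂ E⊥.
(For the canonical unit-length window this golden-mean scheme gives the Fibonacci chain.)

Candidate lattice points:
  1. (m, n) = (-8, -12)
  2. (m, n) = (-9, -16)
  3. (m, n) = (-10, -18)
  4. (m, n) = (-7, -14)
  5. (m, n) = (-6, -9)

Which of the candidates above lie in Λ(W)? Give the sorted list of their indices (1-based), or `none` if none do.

2, 3

Numerically τ ≈ 1.618034 and τ' = −1/τ ≈ -0.618034.
candidate 1: (m,n)=(-8,-12) → π∥ = -8-12·τ ≈ -27.416408, π⊥ = -8-12·τ' ≈ -0.583592 ∉ [0.4, 1.4) ⇒ out
candidate 2: (m,n)=(-9,-16) → π∥ = -9-16·τ ≈ -34.888544, π⊥ = -9-16·τ' ≈ 0.888544 ∈ [0.4, 1.4) ⇒ IN Λ
candidate 3: (m,n)=(-10,-18) → π∥ = -10-18·τ ≈ -39.124612, π⊥ = -10-18·τ' ≈ 1.124612 ∈ [0.4, 1.4) ⇒ IN Λ
candidate 4: (m,n)=(-7,-14) → π∥ = -7-14·τ ≈ -29.652476, π⊥ = -7-14·τ' ≈ 1.652476 ∉ [0.4, 1.4) ⇒ out
candidate 5: (m,n)=(-6,-9) → π∥ = -6-9·τ ≈ -20.562306, π⊥ = -6-9·τ' ≈ -0.437694 ∉ [0.4, 1.4) ⇒ out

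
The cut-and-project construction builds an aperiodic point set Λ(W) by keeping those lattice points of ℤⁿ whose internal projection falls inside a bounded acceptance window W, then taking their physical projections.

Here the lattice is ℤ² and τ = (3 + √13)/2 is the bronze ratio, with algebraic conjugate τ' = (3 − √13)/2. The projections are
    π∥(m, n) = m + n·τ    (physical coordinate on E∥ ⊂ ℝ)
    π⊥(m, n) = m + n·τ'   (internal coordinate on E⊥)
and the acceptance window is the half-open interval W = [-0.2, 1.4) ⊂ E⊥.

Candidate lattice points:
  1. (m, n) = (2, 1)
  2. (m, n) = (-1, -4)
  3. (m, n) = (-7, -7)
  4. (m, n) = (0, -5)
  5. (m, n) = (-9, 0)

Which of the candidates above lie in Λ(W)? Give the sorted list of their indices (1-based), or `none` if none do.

2

Compute τ' = (3−√13)/2 = -0.302776, so π⊥(m,n) = m -0.302776·n.
candidate 1: (m,n)=(2,1) → π∥ = 2+1·τ ≈ 5.302776, π⊥ = 2+1·τ' ≈ 1.697224 ∉ [-0.2, 1.4) ⇒ out
candidate 2: (m,n)=(-1,-4) → π∥ = -1-4·τ ≈ -14.211103, π⊥ = -1-4·τ' ≈ 0.211103 ∈ [-0.2, 1.4) ⇒ IN Λ
candidate 3: (m,n)=(-7,-7) → π∥ = -7-7·τ ≈ -30.119429, π⊥ = -7-7·τ' ≈ -4.880571 ∉ [-0.2, 1.4) ⇒ out
candidate 4: (m,n)=(0,-5) → π∥ = 0-5·τ ≈ -16.513878, π⊥ = 0-5·τ' ≈ 1.513878 ∉ [-0.2, 1.4) ⇒ out
candidate 5: (m,n)=(-9,0) → π∥ = -9+0·τ ≈ -9.000000, π⊥ = -9+0·τ' ≈ -9.000000 ∉ [-0.2, 1.4) ⇒ out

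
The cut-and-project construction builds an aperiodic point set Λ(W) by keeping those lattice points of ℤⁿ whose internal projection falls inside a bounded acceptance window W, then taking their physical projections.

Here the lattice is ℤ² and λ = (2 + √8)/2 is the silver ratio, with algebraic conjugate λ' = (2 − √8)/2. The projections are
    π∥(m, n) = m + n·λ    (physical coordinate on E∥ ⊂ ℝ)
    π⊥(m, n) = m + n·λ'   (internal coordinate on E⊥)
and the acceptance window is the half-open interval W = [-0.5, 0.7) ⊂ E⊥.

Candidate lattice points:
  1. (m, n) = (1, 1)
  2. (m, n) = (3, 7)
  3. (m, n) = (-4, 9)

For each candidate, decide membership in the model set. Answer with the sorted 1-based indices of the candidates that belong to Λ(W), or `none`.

1, 2

Numerically λ ≈ 2.41421 and λ' = −1/λ ≈ -0.41421.
[1] lift (1,1): star map gives 0.58579; window check -0.5 ≤ 0.58579 < 0.7 is true → IN Λ
[2] lift (3,7): star map gives 0.10051; window check -0.5 ≤ 0.10051 < 0.7 is true → IN Λ
[3] lift (-4,9): star map gives -7.72792; window check -0.5 ≤ -7.72792 < 0.7 is false → out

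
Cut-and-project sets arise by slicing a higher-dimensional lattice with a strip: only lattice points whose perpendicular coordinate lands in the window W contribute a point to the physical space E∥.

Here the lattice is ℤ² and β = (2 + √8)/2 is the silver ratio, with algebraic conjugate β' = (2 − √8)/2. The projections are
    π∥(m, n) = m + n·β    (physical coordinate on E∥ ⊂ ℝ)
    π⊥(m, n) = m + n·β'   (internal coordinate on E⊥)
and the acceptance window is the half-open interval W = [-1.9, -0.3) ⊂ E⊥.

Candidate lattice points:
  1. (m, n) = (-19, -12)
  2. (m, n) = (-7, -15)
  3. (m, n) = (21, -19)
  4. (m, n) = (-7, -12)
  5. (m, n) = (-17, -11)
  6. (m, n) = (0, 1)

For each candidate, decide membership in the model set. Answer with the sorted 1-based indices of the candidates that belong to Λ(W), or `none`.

Numerically β ≈ 2.414214 and β' = −1/β ≈ -0.414214.
[1] lift (-19,-12): star map gives -14.029437; window check -1.9 ≤ -14.029437 < -0.3 is false → out
[2] lift (-7,-15): star map gives -0.786797; window check -1.9 ≤ -0.786797 < -0.3 is true → IN Λ
[3] lift (21,-19): star map gives 28.870058; window check -1.9 ≤ 28.870058 < -0.3 is false → out
[4] lift (-7,-12): star map gives -2.029437; window check -1.9 ≤ -2.029437 < -0.3 is false → out
[5] lift (-17,-11): star map gives -12.443651; window check -1.9 ≤ -12.443651 < -0.3 is false → out
[6] lift (0,1): star map gives -0.414214; window check -1.9 ≤ -0.414214 < -0.3 is true → IN Λ

2, 6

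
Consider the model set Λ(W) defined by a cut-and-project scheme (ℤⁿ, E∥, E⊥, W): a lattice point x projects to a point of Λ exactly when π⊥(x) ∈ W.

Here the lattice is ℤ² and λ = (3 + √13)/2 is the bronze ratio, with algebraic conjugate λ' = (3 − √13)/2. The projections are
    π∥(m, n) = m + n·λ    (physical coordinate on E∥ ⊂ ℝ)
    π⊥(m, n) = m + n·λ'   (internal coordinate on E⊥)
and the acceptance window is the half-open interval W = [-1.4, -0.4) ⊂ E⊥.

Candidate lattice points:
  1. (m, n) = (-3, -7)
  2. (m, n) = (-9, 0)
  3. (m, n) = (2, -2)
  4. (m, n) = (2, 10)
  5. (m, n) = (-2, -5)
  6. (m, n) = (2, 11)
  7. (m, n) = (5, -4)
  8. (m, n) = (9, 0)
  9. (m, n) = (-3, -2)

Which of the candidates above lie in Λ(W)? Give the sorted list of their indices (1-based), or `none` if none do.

1, 4, 5, 6

Numerically λ ≈ 3.3028 and λ' = −1/λ ≈ -0.3028.
[1] lift (-3,-7): star map gives -0.8806; window check -1.4 ≤ -0.8806 < -0.4 is true → IN Λ
[2] lift (-9,0): star map gives -9.0000; window check -1.4 ≤ -9.0000 < -0.4 is false → out
[3] lift (2,-2): star map gives 2.6056; window check -1.4 ≤ 2.6056 < -0.4 is false → out
[4] lift (2,10): star map gives -1.0278; window check -1.4 ≤ -1.0278 < -0.4 is true → IN Λ
[5] lift (-2,-5): star map gives -0.4861; window check -1.4 ≤ -0.4861 < -0.4 is true → IN Λ
[6] lift (2,11): star map gives -1.3305; window check -1.4 ≤ -1.3305 < -0.4 is true → IN Λ
[7] lift (5,-4): star map gives 6.2111; window check -1.4 ≤ 6.2111 < -0.4 is false → out
[8] lift (9,0): star map gives 9.0000; window check -1.4 ≤ 9.0000 < -0.4 is false → out
[9] lift (-3,-2): star map gives -2.3944; window check -1.4 ≤ -2.3944 < -0.4 is false → out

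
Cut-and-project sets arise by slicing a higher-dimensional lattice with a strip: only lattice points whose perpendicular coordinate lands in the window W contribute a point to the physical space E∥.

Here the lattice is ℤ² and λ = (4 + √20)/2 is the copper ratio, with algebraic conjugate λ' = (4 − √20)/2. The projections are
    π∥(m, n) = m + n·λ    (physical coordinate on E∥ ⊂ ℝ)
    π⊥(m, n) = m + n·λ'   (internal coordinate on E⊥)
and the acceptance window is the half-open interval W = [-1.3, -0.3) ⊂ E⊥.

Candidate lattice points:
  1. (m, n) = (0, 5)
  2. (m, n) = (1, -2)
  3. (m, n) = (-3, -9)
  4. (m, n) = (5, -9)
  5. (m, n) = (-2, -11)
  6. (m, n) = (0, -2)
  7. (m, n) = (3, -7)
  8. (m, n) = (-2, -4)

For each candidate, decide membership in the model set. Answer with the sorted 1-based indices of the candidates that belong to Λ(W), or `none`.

Numerically λ ≈ 4.23607 and λ' = −1/λ ≈ -0.23607.
[1] lift (0,5): star map gives -1.18034; window check -1.3 ≤ -1.18034 < -0.3 is true → IN Λ
[2] lift (1,-2): star map gives 1.47214; window check -1.3 ≤ 1.47214 < -0.3 is false → out
[3] lift (-3,-9): star map gives -0.87539; window check -1.3 ≤ -0.87539 < -0.3 is true → IN Λ
[4] lift (5,-9): star map gives 7.12461; window check -1.3 ≤ 7.12461 < -0.3 is false → out
[5] lift (-2,-11): star map gives 0.59675; window check -1.3 ≤ 0.59675 < -0.3 is false → out
[6] lift (0,-2): star map gives 0.47214; window check -1.3 ≤ 0.47214 < -0.3 is false → out
[7] lift (3,-7): star map gives 4.65248; window check -1.3 ≤ 4.65248 < -0.3 is false → out
[8] lift (-2,-4): star map gives -1.05573; window check -1.3 ≤ -1.05573 < -0.3 is true → IN Λ

1, 3, 8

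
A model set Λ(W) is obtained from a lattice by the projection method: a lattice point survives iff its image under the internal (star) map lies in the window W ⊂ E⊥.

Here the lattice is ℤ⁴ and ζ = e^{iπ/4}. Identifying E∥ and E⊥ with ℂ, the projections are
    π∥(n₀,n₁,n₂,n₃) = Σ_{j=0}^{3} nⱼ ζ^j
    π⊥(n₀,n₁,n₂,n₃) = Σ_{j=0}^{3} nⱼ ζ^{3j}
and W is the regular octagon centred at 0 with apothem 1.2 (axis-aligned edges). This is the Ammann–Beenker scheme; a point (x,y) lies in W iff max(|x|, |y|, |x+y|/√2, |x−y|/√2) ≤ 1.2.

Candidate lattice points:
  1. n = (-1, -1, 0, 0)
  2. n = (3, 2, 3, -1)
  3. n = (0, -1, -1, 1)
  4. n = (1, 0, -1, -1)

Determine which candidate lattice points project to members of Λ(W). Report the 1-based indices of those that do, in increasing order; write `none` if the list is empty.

1, 4

Internal map: ζ^{3j} for j=0..3 gives (1,0), (−√2/2,√2/2), (0,−1), (√2/2,√2/2).
candidate 1: n = (-1, -1, 0, 0) → π⊥ ≈ (-0.292893, -0.707107); max(|x|,|y|,|x±y|/√2) = 0.707107 ≤ 1.2 ⇒ ∈ W
candidate 2: n = (3, 2, 3, -1) → π⊥ ≈ (+0.878680, -2.292893); max(|x|,|y|,|x±y|/√2) = 2.292893 > 1.2 ⇒ ∉ W
candidate 3: n = (0, -1, -1, 1) → π⊥ ≈ (+1.414214, +1.000000); max(|x|,|y|,|x±y|/√2) = 1.707107 > 1.2 ⇒ ∉ W
candidate 4: n = (1, 0, -1, -1) → π⊥ ≈ (+0.292893, +0.292893); max(|x|,|y|,|x±y|/√2) = 0.414214 ≤ 1.2 ⇒ ∈ W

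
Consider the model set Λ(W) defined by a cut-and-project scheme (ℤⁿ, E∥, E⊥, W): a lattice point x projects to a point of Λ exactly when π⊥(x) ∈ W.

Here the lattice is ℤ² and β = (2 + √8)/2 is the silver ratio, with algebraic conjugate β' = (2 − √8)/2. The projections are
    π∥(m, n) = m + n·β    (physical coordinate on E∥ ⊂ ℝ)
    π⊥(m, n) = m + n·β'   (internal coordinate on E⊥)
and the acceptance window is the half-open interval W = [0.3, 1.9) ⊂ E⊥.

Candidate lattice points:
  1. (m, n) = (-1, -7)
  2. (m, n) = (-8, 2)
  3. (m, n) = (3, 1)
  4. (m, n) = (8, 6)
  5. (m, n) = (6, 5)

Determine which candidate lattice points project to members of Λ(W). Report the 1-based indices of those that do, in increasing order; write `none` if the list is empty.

1

Compute β' = (2−√8)/2 = -0.4142, so π⊥(m,n) = m -0.4142·n.
candidate 1: (m,n)=(-1,-7) → π∥ = -1-7·β ≈ -17.8995, π⊥ = -1-7·β' ≈ 1.8995 ∈ [0.3, 1.9) ⇒ IN Λ
candidate 2: (m,n)=(-8,2) → π∥ = -8+2·β ≈ -3.1716, π⊥ = -8+2·β' ≈ -8.8284 ∉ [0.3, 1.9) ⇒ out
candidate 3: (m,n)=(3,1) → π∥ = 3+1·β ≈ 5.4142, π⊥ = 3+1·β' ≈ 2.5858 ∉ [0.3, 1.9) ⇒ out
candidate 4: (m,n)=(8,6) → π∥ = 8+6·β ≈ 22.4853, π⊥ = 8+6·β' ≈ 5.5147 ∉ [0.3, 1.9) ⇒ out
candidate 5: (m,n)=(6,5) → π∥ = 6+5·β ≈ 18.0711, π⊥ = 6+5·β' ≈ 3.9289 ∉ [0.3, 1.9) ⇒ out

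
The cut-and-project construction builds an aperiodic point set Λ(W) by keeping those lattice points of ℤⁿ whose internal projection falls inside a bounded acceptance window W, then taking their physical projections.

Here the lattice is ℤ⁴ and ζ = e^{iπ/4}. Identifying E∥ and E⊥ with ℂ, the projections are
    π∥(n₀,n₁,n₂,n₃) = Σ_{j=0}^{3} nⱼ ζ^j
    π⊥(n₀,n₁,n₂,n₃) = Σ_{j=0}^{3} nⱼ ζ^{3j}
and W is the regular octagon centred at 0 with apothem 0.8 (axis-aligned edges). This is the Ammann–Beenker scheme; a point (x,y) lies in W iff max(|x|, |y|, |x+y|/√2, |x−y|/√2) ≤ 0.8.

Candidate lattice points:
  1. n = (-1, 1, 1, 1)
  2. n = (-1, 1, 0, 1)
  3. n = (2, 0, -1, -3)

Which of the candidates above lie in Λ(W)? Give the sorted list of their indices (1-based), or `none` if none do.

none

π⊥(n) = n₀ + n₁ζ³ + n₂ζ⁶ + n₃ζ⁹ where ζ = e^{iπ/4}.
candidate 1: n = (-1, 1, 1, 1) → π⊥ ≈ (-1.000000, +0.414214); max(|x|,|y|,|x±y|/√2) = 1.000000 > 0.8 ⇒ ∉ W
candidate 2: n = (-1, 1, 0, 1) → π⊥ ≈ (-1.000000, +1.414214); max(|x|,|y|,|x±y|/√2) = 1.707107 > 0.8 ⇒ ∉ W
candidate 3: n = (2, 0, -1, -3) → π⊥ ≈ (-0.121320, -1.121320); max(|x|,|y|,|x±y|/√2) = 1.121320 > 0.8 ⇒ ∉ W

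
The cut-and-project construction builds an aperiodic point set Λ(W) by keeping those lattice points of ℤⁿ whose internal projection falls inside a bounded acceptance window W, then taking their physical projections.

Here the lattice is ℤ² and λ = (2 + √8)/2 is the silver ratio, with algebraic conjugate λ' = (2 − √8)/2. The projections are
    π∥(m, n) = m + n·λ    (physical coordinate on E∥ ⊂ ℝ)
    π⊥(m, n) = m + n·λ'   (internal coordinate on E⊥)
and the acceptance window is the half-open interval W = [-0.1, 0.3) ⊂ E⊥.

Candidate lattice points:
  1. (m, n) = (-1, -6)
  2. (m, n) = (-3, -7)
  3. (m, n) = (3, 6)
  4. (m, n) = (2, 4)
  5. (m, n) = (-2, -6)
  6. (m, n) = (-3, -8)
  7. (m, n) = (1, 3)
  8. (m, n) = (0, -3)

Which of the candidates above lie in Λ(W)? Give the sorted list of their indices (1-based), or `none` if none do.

none

Numerically λ ≈ 2.4142 and λ' = −1/λ ≈ -0.4142.
#1 (-1,-6): internal coord -1 + (-6)·λ' = +1.4853; +1.4853 ∉ [-0.1, 0.3) → out
#2 (-3,-7): internal coord -3 + (-7)·λ' = -0.1005; -0.1005 ∉ [-0.1, 0.3) → out
#3 (3,6): internal coord 3 + (6)·λ' = +0.5147; +0.5147 ∉ [-0.1, 0.3) → out
#4 (2,4): internal coord 2 + (4)·λ' = +0.3431; +0.3431 ∉ [-0.1, 0.3) → out
#5 (-2,-6): internal coord -2 + (-6)·λ' = +0.4853; +0.4853 ∉ [-0.1, 0.3) → out
#6 (-3,-8): internal coord -3 + (-8)·λ' = +0.3137; +0.3137 ∉ [-0.1, 0.3) → out
#7 (1,3): internal coord 1 + (3)·λ' = -0.2426; -0.2426 ∉ [-0.1, 0.3) → out
#8 (0,-3): internal coord 0 + (-3)·λ' = +1.2426; +1.2426 ∉ [-0.1, 0.3) → out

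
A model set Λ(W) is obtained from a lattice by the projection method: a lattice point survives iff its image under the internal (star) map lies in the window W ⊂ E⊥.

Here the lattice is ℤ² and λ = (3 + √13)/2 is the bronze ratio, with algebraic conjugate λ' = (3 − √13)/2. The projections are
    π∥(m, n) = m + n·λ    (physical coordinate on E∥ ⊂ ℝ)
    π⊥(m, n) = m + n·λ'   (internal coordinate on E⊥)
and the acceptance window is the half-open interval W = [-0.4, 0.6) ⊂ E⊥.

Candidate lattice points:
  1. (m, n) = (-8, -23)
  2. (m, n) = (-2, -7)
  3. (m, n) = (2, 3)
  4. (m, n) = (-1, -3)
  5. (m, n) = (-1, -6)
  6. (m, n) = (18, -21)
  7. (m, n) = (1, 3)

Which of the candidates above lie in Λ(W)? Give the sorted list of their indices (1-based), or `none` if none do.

2, 4, 7

Compute λ' = (3−√13)/2 = -0.30278, so π⊥(m,n) = m -0.30278·n.
#1 (-8,-23): internal coord -8 + (-23)·λ' = -1.03616; -1.03616 ∉ [-0.4, 0.6) → out
#2 (-2,-7): internal coord -2 + (-7)·λ' = +0.11943; +0.11943 ∈ [-0.4, 0.6) → IN Λ
#3 (2,3): internal coord 2 + (3)·λ' = +1.09167; +1.09167 ∉ [-0.4, 0.6) → out
#4 (-1,-3): internal coord -1 + (-3)·λ' = -0.09167; -0.09167 ∈ [-0.4, 0.6) → IN Λ
#5 (-1,-6): internal coord -1 + (-6)·λ' = +0.81665; +0.81665 ∉ [-0.4, 0.6) → out
#6 (18,-21): internal coord 18 + (-21)·λ' = +24.35829; +24.35829 ∉ [-0.4, 0.6) → out
#7 (1,3): internal coord 1 + (3)·λ' = +0.09167; +0.09167 ∈ [-0.4, 0.6) → IN Λ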